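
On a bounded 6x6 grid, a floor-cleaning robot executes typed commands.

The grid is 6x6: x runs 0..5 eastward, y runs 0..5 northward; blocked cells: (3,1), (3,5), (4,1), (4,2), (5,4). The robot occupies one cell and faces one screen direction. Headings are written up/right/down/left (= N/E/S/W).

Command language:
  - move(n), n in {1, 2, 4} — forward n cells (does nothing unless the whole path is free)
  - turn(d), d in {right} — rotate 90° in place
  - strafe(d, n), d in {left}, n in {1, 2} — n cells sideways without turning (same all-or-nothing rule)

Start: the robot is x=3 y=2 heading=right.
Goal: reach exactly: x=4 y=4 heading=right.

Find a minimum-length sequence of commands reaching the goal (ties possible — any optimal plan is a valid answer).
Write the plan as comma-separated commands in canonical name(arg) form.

t0: x=3 y=2 heading=right
t=1 strafe(left, 2) ⇒ x=3 y=4 heading=right
t=2 move(1) ⇒ x=4 y=4 heading=right
shorter routes all fall short; 2 is best.

strafe(left, 2), move(1)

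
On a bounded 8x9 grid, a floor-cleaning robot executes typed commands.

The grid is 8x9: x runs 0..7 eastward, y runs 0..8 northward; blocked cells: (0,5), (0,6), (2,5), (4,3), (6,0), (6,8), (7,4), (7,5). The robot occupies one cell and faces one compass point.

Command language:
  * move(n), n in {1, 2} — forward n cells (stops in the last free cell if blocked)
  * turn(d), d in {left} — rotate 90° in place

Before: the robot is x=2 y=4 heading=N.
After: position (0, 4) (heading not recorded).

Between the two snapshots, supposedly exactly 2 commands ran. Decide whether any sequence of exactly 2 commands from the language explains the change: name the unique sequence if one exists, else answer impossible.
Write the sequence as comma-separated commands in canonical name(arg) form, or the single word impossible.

key: running move(2) before turn(left) would end elsewhere — order is forced
t0: x=2 y=4 heading=N
step 1 (turn(left)): x=2 y=4 heading=W
step 2 (move(2)): x=0 y=4 heading=W
no other 2-command option fits: unique.

turn(left), move(2)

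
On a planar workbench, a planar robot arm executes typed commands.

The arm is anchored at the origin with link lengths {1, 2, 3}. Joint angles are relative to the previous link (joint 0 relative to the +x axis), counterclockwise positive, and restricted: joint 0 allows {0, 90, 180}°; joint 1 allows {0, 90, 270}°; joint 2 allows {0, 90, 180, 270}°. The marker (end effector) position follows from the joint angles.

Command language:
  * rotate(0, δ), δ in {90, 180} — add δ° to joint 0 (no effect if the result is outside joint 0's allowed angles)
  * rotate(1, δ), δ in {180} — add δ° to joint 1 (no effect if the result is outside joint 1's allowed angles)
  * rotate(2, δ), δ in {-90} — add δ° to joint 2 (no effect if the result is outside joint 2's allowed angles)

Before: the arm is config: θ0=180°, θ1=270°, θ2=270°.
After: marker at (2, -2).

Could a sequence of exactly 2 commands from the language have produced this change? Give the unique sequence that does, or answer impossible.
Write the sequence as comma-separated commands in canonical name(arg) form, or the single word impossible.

rotate(0, 180), rotate(0, 90)

key: running rotate(0, 90) before rotate(0, 180) would end elsewhere — order is forced
from: config: θ0=180°, θ1=270°, θ2=270°
t=1 rotate(0, 180) ⇒ config: θ0=0°, θ1=270°, θ2=270°
t=2 rotate(0, 90) ⇒ config: θ0=90°, θ1=270°, θ2=270°
all 16 alternatives checked — unique.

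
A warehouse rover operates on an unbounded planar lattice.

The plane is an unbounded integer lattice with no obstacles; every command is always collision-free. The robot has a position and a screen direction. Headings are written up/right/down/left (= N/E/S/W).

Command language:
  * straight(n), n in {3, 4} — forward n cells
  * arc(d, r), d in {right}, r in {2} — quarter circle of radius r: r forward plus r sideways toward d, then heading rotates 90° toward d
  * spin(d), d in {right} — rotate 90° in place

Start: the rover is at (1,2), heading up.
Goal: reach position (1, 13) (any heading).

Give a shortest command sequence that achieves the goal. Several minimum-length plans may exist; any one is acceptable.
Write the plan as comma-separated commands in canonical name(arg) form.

straight(3), straight(4), straight(4)

start: at (1,2), heading up
[1] after straight(3): at (1,5), heading up
[2] after straight(4): at (1,9), heading up
[3] after straight(4): at (1,13), heading up
shorter routes all fall short; 3 is best.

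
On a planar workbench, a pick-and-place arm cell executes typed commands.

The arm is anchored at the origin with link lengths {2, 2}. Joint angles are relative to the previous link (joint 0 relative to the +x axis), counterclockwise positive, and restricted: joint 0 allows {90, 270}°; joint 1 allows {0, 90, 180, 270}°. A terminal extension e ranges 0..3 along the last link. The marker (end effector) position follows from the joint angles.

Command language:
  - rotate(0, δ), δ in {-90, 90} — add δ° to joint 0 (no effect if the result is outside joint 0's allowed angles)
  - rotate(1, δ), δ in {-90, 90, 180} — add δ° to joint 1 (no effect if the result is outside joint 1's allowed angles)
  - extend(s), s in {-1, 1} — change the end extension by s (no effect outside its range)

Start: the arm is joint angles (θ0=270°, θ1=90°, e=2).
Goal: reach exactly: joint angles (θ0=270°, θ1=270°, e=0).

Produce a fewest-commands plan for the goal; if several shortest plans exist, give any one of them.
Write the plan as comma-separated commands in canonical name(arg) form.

rotate(1, 180), extend(-1), extend(-1)

t0: joint angles (θ0=270°, θ1=90°, e=2)
step 1 (rotate(1, 180)): joint angles (θ0=270°, θ1=270°, e=2)
step 2 (extend(-1)): joint angles (θ0=270°, θ1=270°, e=1)
step 3 (extend(-1)): joint angles (θ0=270°, θ1=270°, e=0)
no 2-step plan works, so 3 is optimal.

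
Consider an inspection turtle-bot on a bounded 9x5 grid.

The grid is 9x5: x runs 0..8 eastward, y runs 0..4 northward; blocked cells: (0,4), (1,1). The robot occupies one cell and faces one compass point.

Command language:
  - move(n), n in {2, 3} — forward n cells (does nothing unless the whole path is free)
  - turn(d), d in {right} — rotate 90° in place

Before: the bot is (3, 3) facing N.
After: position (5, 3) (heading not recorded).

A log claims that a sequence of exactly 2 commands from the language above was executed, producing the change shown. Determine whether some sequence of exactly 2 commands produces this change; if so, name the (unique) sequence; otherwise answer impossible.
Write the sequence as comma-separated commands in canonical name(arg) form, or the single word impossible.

key: order matters: swapping turn(right) and move(2) lands elsewhere
initial: (3, 3) facing N
t=1 turn(right) ⇒ (3, 3) facing E
t=2 move(2) ⇒ (5, 3) facing E
uniquely the one of 9 2-step routes that fits.

turn(right), move(2)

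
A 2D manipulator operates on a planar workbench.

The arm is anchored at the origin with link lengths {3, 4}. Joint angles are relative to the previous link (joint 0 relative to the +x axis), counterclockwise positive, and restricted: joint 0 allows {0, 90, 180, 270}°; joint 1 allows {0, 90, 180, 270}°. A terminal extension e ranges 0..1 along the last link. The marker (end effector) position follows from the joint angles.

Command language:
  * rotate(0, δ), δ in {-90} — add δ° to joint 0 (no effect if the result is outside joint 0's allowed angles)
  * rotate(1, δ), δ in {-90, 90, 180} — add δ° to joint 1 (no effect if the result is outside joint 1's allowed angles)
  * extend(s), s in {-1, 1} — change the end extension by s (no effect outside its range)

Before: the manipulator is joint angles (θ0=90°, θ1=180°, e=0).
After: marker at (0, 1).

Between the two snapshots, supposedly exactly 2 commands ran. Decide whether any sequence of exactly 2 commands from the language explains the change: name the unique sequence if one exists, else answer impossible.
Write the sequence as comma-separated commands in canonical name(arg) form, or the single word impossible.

rotate(0, -90), rotate(0, -90)

t0: joint angles (θ0=90°, θ1=180°, e=0)
1. rotate(0, -90) → joint angles (θ0=0°, θ1=180°, e=0)
2. rotate(0, -90) → joint angles (θ0=270°, θ1=180°, e=0)
no rival 2-sequence matches.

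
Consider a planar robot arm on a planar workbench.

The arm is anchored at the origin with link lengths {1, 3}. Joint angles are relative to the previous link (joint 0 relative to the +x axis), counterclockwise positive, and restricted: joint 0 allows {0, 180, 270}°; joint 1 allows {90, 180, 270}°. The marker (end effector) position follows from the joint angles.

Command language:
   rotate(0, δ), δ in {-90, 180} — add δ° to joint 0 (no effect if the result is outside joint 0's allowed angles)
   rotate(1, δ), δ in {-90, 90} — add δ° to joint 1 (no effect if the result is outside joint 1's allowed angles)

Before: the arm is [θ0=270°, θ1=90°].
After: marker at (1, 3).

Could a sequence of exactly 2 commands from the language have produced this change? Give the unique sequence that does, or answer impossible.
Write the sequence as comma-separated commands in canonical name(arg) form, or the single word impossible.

key: order matters: swapping rotate(0, -90) and rotate(0, 180) lands elsewhere
begin: [θ0=270°, θ1=90°]
step 1 (rotate(0, -90)): [θ0=180°, θ1=90°]
step 2 (rotate(0, 180)): [θ0=0°, θ1=90°]
uniquely the one of 16 2-step routes that fits.

rotate(0, -90), rotate(0, 180)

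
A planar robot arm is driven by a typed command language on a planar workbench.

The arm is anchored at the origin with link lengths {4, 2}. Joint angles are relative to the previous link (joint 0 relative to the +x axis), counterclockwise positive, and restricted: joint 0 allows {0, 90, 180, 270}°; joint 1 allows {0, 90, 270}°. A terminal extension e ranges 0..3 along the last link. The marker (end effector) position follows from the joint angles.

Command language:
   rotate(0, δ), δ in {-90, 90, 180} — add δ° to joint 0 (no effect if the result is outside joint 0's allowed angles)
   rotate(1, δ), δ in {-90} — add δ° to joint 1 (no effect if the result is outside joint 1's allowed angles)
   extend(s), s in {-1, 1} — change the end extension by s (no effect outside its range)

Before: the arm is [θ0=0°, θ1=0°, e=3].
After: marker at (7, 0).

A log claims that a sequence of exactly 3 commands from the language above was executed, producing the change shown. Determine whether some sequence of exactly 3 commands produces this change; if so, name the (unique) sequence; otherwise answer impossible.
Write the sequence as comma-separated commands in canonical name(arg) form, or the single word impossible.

extend(1), extend(-1), extend(-1)

key: running extend(-1) before extend(1) would end elsewhere — order is forced
from: [θ0=0°, θ1=0°, e=3]
t=1 extend(1) ⇒ [θ0=0°, θ1=0°, e=3]
t=2 extend(-1) ⇒ [θ0=0°, θ1=0°, e=2]
t=3 extend(-1) ⇒ [θ0=0°, θ1=0°, e=1]
no rival 3-sequence matches.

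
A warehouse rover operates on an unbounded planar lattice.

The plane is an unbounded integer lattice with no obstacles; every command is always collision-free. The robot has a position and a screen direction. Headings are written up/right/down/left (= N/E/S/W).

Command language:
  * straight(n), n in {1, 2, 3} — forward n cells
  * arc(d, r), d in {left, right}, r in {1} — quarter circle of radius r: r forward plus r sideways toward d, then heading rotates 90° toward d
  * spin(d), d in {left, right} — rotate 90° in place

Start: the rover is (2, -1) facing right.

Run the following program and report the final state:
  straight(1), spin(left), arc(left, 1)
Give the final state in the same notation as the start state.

from: (2, -1) facing right
step 1 (straight(1)): (3, -1) facing right
step 2 (spin(left)): (3, -1) facing up
step 3 (arc(left, 1)): (2, 0) facing left

(2, 0) facing left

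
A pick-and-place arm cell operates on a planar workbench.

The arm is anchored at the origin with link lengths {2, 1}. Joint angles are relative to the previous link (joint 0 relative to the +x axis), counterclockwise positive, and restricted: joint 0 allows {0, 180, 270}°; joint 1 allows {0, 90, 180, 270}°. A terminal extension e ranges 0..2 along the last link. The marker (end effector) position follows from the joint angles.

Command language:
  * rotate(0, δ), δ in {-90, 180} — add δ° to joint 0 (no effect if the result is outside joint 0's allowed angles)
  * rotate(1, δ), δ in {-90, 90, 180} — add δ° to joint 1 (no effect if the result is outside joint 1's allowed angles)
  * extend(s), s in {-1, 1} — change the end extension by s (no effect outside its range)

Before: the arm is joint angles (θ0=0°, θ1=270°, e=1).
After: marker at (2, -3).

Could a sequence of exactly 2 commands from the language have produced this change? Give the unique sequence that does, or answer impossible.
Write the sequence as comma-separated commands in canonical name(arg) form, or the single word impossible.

begin: joint angles (θ0=0°, θ1=270°, e=1)
t=1 extend(1) ⇒ joint angles (θ0=0°, θ1=270°, e=2)
t=2 extend(1) ⇒ joint angles (θ0=0°, θ1=270°, e=2)
no rival 2-sequence matches.

extend(1), extend(1)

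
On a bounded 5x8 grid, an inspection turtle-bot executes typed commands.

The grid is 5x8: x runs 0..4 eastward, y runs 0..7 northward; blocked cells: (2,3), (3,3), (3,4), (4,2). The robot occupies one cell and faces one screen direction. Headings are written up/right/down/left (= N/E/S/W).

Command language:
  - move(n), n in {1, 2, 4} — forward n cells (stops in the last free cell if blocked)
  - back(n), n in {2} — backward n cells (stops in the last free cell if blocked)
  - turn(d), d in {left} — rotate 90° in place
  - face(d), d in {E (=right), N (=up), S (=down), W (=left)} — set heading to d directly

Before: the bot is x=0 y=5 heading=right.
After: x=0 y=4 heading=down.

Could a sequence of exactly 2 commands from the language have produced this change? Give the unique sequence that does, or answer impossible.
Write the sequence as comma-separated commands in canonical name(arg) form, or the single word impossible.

face(S), move(1)

key: running move(1) before face(S) would end elsewhere — order is forced
start: x=0 y=5 heading=right
1. face(S) → x=0 y=5 heading=down
2. move(1) → x=0 y=4 heading=down
no rival 2-sequence matches.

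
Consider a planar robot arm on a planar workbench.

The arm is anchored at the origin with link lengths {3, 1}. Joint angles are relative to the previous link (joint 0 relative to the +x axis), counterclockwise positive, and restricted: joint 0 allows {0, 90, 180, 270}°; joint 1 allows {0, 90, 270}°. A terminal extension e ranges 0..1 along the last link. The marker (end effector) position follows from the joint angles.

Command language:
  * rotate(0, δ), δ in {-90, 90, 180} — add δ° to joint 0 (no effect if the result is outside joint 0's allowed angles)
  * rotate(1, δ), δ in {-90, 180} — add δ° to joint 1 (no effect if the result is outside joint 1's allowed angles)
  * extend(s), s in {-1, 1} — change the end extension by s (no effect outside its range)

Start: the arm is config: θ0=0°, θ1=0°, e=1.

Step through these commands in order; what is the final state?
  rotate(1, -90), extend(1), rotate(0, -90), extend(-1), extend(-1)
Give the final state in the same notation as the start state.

config: θ0=270°, θ1=270°, e=0

t0: config: θ0=0°, θ1=0°, e=1
step 1 (rotate(1, -90)): config: θ0=0°, θ1=270°, e=1
step 2 (extend(1)): config: θ0=0°, θ1=270°, e=1
step 3 (rotate(0, -90)): config: θ0=270°, θ1=270°, e=1
step 4 (extend(-1)): config: θ0=270°, θ1=270°, e=0
step 5 (extend(-1)): config: θ0=270°, θ1=270°, e=0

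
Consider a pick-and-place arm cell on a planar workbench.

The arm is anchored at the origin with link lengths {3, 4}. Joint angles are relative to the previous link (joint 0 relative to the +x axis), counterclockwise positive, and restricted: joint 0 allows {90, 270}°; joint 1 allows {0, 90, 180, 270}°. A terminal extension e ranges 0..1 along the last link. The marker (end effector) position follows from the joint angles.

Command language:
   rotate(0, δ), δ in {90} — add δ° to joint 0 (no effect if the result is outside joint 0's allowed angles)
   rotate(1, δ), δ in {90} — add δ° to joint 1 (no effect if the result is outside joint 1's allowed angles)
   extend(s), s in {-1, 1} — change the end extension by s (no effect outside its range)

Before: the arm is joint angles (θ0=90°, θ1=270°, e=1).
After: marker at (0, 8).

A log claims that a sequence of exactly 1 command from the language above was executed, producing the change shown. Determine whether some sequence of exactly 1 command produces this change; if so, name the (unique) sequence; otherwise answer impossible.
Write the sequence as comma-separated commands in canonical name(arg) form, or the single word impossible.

t0: joint angles (θ0=90°, θ1=270°, e=1)
[1] after rotate(1, 90): joint angles (θ0=90°, θ1=0°, e=1)
uniquely the one of 4 1-step routes that fits.

rotate(1, 90)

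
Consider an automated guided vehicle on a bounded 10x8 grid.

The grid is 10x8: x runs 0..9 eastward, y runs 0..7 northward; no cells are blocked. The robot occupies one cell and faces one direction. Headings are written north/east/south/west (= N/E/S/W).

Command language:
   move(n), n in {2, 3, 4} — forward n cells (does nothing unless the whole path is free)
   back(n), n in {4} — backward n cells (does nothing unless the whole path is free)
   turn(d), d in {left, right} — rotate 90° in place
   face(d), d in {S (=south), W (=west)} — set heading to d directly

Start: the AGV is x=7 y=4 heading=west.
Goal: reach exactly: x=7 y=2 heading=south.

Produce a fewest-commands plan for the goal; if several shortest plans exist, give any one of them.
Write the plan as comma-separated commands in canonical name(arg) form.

begin: x=7 y=4 heading=west
t=1 turn(left) ⇒ x=7 y=4 heading=south
t=2 move(2) ⇒ x=7 y=2 heading=south
shorter routes all fall short; 2 is best.

turn(left), move(2)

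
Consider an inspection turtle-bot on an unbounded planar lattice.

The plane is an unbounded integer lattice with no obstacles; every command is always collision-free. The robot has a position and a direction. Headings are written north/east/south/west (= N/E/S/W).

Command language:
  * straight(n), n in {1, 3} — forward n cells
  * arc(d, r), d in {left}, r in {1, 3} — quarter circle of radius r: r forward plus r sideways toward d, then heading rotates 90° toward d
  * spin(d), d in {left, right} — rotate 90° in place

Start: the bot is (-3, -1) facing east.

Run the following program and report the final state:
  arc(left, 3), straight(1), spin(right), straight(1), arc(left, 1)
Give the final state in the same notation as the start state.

from: (-3, -1) facing east
1. arc(left, 3) → (0, 2) facing north
2. straight(1) → (0, 3) facing north
3. spin(right) → (0, 3) facing east
4. straight(1) → (1, 3) facing east
5. arc(left, 1) → (2, 4) facing north

(2, 4) facing north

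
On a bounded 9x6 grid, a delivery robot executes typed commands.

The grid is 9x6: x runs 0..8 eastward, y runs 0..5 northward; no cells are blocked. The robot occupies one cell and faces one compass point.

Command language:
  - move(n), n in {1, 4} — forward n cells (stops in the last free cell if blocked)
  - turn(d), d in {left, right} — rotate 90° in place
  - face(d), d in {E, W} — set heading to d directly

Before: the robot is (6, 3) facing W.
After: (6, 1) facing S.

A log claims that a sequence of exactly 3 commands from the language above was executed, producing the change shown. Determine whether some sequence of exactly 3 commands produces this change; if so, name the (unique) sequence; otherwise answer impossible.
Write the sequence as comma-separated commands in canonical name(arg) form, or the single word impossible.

key: cell and facing (now S) both changed — the 3 commands mix motion and turning
from: (6, 3) facing W
[1] after turn(left): (6, 3) facing S
[2] after move(1): (6, 2) facing S
[3] after move(1): (6, 1) facing S
no other 3-command option fits: unique.

turn(left), move(1), move(1)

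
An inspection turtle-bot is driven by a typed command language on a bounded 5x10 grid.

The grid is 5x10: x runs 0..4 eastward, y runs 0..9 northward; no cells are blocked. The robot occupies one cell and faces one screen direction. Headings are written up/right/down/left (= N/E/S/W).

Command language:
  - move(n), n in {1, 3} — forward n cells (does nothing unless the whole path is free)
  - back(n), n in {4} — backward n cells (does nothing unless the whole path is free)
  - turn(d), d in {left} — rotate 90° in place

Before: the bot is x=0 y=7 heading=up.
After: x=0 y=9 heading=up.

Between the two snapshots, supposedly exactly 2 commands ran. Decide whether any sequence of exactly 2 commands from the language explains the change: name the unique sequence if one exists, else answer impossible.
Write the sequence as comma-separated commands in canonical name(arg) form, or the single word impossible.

move(1), move(1)

key: heading stays N — no command in the sequence turns
initial: x=0 y=7 heading=up
step 1 (move(1)): x=0 y=8 heading=up
step 2 (move(1)): x=0 y=9 heading=up
no other 2-command option fits: unique.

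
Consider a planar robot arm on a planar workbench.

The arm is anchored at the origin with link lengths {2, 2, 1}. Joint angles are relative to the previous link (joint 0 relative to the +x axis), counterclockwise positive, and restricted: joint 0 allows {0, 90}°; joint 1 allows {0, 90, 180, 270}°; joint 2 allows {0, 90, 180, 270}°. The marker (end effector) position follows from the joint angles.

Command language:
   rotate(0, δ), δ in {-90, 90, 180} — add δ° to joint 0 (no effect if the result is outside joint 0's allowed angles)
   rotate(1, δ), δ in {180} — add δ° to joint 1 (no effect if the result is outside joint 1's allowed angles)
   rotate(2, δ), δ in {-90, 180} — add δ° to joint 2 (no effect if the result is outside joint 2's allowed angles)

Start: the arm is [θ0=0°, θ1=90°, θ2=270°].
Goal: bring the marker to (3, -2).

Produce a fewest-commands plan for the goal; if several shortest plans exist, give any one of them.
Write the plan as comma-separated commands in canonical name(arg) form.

from: [θ0=0°, θ1=90°, θ2=270°]
step 1 (rotate(1, 180)): [θ0=0°, θ1=270°, θ2=270°]
step 2 (rotate(2, 180)): [θ0=0°, θ1=270°, θ2=90°]
no 1-step plan works, so 2 is optimal.

rotate(1, 180), rotate(2, 180)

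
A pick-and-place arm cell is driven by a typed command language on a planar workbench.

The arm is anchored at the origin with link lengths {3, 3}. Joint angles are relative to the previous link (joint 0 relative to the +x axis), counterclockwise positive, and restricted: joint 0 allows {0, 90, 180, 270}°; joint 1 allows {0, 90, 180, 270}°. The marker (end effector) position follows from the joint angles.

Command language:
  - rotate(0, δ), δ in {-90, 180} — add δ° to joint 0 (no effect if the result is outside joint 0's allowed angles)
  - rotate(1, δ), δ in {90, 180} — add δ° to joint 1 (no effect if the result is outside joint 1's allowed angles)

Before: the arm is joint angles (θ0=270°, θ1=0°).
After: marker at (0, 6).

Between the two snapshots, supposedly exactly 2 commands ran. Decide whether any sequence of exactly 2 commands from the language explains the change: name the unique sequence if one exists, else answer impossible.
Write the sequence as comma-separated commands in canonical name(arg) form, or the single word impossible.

initial: joint angles (θ0=270°, θ1=0°)
[1] after rotate(0, -90): joint angles (θ0=180°, θ1=0°)
[2] after rotate(0, -90): joint angles (θ0=90°, θ1=0°)
all 16 alternatives checked — unique.

rotate(0, -90), rotate(0, -90)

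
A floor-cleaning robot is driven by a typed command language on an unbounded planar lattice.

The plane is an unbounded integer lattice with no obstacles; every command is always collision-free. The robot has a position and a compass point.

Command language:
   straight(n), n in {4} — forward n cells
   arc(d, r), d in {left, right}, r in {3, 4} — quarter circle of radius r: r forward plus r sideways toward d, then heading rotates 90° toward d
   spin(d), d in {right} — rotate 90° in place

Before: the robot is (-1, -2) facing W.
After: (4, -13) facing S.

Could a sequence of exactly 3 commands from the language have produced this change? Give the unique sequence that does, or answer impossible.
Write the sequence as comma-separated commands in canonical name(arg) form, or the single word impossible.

arc(left, 3), arc(left, 4), arc(right, 4)

key: running arc(right, 4) before arc(left, 3) would end elsewhere — order is forced
initial: (-1, -2) facing W
step 1 (arc(left, 3)): (-4, -5) facing S
step 2 (arc(left, 4)): (0, -9) facing E
step 3 (arc(right, 4)): (4, -13) facing S
no rival 3-sequence matches.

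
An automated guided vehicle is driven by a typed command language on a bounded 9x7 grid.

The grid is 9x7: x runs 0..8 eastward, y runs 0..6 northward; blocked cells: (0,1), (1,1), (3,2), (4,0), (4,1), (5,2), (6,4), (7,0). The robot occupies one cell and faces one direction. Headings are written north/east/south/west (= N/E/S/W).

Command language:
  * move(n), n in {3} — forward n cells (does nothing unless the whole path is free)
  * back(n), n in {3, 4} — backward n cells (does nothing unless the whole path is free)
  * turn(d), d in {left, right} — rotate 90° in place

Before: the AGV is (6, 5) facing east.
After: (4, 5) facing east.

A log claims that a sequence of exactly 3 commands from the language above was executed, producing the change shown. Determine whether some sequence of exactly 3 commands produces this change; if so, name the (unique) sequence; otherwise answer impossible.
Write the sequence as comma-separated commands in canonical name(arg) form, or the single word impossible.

impossible

no 3-step route produces this change.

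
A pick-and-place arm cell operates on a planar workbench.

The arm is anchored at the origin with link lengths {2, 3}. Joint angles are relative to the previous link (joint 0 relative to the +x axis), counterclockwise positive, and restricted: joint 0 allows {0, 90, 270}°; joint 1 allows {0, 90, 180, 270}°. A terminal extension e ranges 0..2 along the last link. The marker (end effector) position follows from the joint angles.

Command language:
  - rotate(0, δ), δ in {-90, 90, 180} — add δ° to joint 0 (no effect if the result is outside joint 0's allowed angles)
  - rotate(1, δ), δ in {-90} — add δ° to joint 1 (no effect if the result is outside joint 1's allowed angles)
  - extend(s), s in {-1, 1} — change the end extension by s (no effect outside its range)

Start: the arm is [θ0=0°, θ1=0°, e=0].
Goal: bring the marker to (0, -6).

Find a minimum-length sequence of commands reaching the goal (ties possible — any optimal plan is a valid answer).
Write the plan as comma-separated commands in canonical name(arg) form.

rotate(0, -90), extend(1)

t0: [θ0=0°, θ1=0°, e=0]
step 1 (rotate(0, -90)): [θ0=270°, θ1=0°, e=0]
step 2 (extend(1)): [θ0=270°, θ1=0°, e=1]
minimal: 2 command(s), checked below 2.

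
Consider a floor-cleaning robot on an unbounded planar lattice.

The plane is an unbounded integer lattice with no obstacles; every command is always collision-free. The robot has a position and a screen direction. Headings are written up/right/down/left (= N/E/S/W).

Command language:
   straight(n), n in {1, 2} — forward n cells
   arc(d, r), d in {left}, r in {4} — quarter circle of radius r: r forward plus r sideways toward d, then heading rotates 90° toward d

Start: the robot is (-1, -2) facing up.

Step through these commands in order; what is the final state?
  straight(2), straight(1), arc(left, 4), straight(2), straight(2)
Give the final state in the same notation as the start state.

t0: (-1, -2) facing up
step 1 (straight(2)): (-1, 0) facing up
step 2 (straight(1)): (-1, 1) facing up
step 3 (arc(left, 4)): (-5, 5) facing left
step 4 (straight(2)): (-7, 5) facing left
step 5 (straight(2)): (-9, 5) facing left

(-9, 5) facing left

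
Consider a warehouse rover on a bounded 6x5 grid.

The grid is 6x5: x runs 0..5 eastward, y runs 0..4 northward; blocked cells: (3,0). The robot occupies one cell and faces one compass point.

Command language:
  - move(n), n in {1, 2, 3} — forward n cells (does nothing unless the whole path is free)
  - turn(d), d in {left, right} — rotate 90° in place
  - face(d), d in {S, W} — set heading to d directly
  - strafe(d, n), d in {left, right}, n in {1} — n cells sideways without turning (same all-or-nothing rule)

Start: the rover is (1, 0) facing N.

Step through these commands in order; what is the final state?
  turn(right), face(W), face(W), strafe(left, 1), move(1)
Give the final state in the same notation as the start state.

start: (1, 0) facing N
t=1 turn(right) ⇒ (1, 0) facing E
t=2 face(W) ⇒ (1, 0) facing W
t=3 face(W) ⇒ (1, 0) facing W
t=4 strafe(left, 1) ⇒ (1, 0) facing W
t=5 move(1) ⇒ (0, 0) facing W

(0, 0) facing W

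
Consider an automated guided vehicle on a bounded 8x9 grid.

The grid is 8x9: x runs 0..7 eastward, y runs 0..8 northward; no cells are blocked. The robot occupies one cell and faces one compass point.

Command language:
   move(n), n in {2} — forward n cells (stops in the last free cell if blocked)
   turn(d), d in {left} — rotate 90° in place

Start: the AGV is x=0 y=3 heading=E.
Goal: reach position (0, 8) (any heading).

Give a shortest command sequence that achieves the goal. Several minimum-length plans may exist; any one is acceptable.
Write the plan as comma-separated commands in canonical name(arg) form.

t0: x=0 y=3 heading=E
[1] after turn(left): x=0 y=3 heading=N
[2] after move(2): x=0 y=5 heading=N
[3] after move(2): x=0 y=7 heading=N
[4] after move(2): x=0 y=8 heading=N
shorter routes all fall short; 4 is best.

turn(left), move(2), move(2), move(2)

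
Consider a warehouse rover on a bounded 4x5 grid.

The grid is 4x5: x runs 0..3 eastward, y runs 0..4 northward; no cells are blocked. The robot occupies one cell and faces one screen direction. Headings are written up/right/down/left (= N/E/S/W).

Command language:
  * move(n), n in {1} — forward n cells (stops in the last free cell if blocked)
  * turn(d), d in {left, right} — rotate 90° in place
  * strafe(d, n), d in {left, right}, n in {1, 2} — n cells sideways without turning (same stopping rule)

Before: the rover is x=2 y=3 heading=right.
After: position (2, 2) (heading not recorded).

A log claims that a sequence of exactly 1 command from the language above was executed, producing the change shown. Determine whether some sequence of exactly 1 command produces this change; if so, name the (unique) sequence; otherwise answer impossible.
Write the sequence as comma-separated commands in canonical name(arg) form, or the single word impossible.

from: x=2 y=3 heading=right
step 1 (strafe(right, 1)): x=2 y=2 heading=right
uniquely the one of 7 1-step routes that fits.

strafe(right, 1)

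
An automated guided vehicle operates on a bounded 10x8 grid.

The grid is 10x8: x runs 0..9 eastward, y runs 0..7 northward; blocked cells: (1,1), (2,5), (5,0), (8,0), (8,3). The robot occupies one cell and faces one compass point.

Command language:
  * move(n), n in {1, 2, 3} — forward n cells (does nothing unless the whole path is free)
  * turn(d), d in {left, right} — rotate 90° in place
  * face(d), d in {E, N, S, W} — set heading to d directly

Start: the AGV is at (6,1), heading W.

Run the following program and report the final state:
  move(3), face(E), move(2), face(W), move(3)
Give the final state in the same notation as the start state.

at (2,1), heading W

t0: at (6,1), heading W
t=1 move(3) ⇒ at (3,1), heading W
t=2 face(E) ⇒ at (3,1), heading E
t=3 move(2) ⇒ at (5,1), heading E
t=4 face(W) ⇒ at (5,1), heading W
t=5 move(3) ⇒ at (2,1), heading W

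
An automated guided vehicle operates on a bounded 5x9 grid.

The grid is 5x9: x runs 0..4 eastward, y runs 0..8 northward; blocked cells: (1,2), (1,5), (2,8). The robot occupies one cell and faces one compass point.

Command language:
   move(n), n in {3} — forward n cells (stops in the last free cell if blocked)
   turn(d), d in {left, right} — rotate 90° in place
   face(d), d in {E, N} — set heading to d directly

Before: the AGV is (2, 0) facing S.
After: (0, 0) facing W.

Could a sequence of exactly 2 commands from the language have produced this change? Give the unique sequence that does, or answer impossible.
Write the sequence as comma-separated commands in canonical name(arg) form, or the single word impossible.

key: position moved to (0,0) AND the heading swung to W — translation plus rotation needed
initial: (2, 0) facing S
t=1 turn(right) ⇒ (2, 0) facing W
t=2 move(3) ⇒ (0, 0) facing W
all 25 alternatives checked — unique.

turn(right), move(3)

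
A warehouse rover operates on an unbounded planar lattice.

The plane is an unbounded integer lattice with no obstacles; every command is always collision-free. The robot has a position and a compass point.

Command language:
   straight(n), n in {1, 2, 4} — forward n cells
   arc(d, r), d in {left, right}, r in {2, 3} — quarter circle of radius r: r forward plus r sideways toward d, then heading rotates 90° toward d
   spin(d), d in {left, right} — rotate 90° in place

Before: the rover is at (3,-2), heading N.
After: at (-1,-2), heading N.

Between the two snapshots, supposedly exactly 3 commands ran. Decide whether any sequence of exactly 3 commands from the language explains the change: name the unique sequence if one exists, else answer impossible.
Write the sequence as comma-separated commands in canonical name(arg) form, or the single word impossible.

spin(left), straight(4), spin(right)

key: still facing N at the end — net rotation zero over 3 steps
t0: at (3,-2), heading N
step 1 (spin(left)): at (3,-2), heading W
step 2 (straight(4)): at (-1,-2), heading W
step 3 (spin(right)): at (-1,-2), heading N
no rival 3-sequence matches.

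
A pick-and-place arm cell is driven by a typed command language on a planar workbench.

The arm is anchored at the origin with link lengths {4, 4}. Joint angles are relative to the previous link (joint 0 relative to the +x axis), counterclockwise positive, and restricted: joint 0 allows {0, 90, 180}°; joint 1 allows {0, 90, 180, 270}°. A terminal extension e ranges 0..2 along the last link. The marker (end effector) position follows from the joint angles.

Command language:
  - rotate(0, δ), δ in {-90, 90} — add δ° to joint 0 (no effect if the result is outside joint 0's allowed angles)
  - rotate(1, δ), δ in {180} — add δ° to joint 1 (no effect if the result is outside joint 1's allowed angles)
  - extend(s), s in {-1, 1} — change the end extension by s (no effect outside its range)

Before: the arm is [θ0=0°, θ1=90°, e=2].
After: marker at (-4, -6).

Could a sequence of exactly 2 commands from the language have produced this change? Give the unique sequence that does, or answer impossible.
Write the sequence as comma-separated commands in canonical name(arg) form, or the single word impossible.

t0: [θ0=0°, θ1=90°, e=2]
t=1 rotate(0, 90) ⇒ [θ0=90°, θ1=90°, e=2]
t=2 rotate(0, 90) ⇒ [θ0=180°, θ1=90°, e=2]
no other 2-command option fits: unique.

rotate(0, 90), rotate(0, 90)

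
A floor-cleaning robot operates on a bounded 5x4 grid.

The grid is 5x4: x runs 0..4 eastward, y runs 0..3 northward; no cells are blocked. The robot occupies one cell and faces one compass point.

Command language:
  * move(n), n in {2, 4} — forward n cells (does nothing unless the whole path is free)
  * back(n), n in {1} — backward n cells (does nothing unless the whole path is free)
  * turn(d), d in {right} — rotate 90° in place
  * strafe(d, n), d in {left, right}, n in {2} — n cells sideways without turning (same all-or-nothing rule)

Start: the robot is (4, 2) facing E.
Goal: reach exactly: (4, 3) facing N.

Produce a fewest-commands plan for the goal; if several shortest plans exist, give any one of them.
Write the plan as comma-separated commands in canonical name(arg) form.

turn(right), back(1), turn(right), turn(right)

start: (4, 2) facing E
step 1 (turn(right)): (4, 2) facing S
step 2 (back(1)): (4, 3) facing S
step 3 (turn(right)): (4, 3) facing W
step 4 (turn(right)): (4, 3) facing N
no 3-step plan works, so 4 is optimal.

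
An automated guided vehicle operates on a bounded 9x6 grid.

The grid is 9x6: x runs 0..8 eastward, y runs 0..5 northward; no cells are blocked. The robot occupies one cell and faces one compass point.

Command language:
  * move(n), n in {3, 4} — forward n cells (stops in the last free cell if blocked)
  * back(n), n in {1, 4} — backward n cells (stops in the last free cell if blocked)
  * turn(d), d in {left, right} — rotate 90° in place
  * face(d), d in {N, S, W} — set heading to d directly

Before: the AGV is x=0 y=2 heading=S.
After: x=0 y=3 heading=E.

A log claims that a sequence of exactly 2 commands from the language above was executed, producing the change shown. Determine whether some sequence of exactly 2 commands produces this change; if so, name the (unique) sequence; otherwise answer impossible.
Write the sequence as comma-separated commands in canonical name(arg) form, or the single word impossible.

back(1), turn(left)

key: order matters: swapping back(1) and turn(left) lands elsewhere
from: x=0 y=2 heading=S
[1] after back(1): x=0 y=3 heading=S
[2] after turn(left): x=0 y=3 heading=E
uniquely the one of 81 2-step routes that fits.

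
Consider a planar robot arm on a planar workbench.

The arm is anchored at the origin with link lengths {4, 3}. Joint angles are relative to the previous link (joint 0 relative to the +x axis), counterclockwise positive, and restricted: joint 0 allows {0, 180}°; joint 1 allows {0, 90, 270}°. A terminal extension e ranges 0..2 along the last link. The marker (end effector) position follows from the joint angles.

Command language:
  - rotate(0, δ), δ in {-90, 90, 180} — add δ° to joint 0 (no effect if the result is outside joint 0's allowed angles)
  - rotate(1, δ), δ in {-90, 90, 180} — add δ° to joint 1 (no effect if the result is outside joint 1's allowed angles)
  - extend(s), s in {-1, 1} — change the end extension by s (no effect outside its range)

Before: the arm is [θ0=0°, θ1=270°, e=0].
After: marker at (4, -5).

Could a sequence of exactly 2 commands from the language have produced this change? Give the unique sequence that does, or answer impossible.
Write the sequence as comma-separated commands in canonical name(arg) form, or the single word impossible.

extend(1), extend(1)

initial: [θ0=0°, θ1=270°, e=0]
1. extend(1) → [θ0=0°, θ1=270°, e=1]
2. extend(1) → [θ0=0°, θ1=270°, e=2]
no rival 2-sequence matches.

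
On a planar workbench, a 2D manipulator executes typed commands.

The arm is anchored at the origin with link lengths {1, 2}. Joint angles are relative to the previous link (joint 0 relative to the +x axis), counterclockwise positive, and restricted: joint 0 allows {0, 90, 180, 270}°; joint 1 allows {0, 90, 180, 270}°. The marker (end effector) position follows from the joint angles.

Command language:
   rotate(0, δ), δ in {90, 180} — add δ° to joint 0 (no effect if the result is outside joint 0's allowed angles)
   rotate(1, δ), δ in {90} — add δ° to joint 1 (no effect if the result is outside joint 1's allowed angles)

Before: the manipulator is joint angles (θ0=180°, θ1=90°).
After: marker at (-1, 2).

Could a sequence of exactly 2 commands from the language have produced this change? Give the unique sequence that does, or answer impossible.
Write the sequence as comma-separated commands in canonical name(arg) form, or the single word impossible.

rotate(1, 90), rotate(1, 90)

t0: joint angles (θ0=180°, θ1=90°)
1. rotate(1, 90) → joint angles (θ0=180°, θ1=180°)
2. rotate(1, 90) → joint angles (θ0=180°, θ1=270°)
uniquely the one of 9 2-step routes that fits.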